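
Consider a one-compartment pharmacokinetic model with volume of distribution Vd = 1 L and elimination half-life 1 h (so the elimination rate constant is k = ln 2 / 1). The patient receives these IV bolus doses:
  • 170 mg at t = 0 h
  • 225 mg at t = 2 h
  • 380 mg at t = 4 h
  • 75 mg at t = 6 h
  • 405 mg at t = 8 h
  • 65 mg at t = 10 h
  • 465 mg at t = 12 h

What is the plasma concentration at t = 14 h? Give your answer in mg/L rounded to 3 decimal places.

127.370 mg/L

k = ln 2 / 1 = 0.69315 per h
Dose 1 (170 mg at t=0 h): 170·exp(−0.69315·14) = 0.010 mg/L
Dose 2 (225 mg at t=2 h): 225·exp(−0.69315·12) = 0.055 mg/L
Dose 3 (380 mg at t=4 h): 380·exp(−0.69315·10) = 0.371 mg/L
Dose 4 (75 mg at t=6 h): 75·exp(−0.69315·8) = 0.293 mg/L
Dose 5 (405 mg at t=8 h): 405·exp(−0.69315·6) = 6.328 mg/L
Dose 6 (65 mg at t=10 h): 65·exp(−0.69315·4) = 4.062 mg/L
Dose 7 (465 mg at t=12 h): 465·exp(−0.69315·2) = 116.250 mg/L
C(14) = 0.010 + 0.055 + 0.371 + 0.293 + 6.328 + 4.062 + 116.250 = 127.370 mg/L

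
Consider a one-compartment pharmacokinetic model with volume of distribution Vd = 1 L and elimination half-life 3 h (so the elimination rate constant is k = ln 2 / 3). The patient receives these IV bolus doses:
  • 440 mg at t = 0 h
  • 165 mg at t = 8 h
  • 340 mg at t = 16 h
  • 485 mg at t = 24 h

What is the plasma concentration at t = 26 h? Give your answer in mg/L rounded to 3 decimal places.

342.924 mg/L

k = ln 2 / 3 = 0.23105 per h
Dose 1 (440 mg at t=0 h): 440·exp(−0.23105·26) = 1.083 mg/L
Dose 2 (165 mg at t=8 h): 165·exp(−0.23105·18) = 2.578 mg/L
Dose 3 (340 mg at t=16 h): 340·exp(−0.23105·10) = 33.732 mg/L
Dose 4 (485 mg at t=24 h): 485·exp(−0.23105·2) = 305.531 mg/L
C(26) = 1.083 + 2.578 + 33.732 + 305.531 = 342.924 mg/L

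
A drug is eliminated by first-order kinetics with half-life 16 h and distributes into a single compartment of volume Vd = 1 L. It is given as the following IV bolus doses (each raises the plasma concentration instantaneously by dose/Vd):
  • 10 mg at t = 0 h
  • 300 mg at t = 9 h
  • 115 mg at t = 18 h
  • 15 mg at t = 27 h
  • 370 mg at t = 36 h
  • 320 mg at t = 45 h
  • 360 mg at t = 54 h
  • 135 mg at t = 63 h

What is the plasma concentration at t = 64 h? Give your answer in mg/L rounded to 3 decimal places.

660.221 mg/L

k = ln 2 / 16 = 0.04332 per h
Dose 1 (10 mg at t=0 h): 10·exp(−0.04332·64) = 0.625 mg/L
Dose 2 (300 mg at t=9 h): 300·exp(−0.04332·55) = 27.690 mg/L
Dose 3 (115 mg at t=18 h): 115·exp(−0.04332·46) = 15.676 mg/L
Dose 4 (15 mg at t=27 h): 15·exp(−0.04332·37) = 3.020 mg/L
Dose 5 (370 mg at t=36 h): 370·exp(−0.04332·28) = 110.002 mg/L
Dose 6 (320 mg at t=45 h): 320·exp(−0.04332·19) = 140.500 mg/L
Dose 7 (360 mg at t=54 h): 360·exp(−0.04332·10) = 233.431 mg/L
Dose 8 (135 mg at t=63 h): 135·exp(−0.04332·1) = 129.276 mg/L
C(64) = 0.625 + 27.690 + 15.676 + 3.020 + 110.002 + 140.500 + 233.431 + 129.276 = 660.221 mg/L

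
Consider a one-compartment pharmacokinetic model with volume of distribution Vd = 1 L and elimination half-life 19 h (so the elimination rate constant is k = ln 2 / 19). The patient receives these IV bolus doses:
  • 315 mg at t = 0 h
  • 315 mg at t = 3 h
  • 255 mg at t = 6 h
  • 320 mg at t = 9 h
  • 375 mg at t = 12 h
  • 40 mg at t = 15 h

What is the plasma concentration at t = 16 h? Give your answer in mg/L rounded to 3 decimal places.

1159.340 mg/L

k = ln 2 / 19 = 0.03648 per h
Dose 1 (315 mg at t=0 h): 315·exp(−0.03648·16) = 175.716 mg/L
Dose 2 (315 mg at t=3 h): 315·exp(−0.03648·13) = 196.039 mg/L
Dose 3 (255 mg at t=6 h): 255·exp(−0.03648·10) = 177.053 mg/L
Dose 4 (320 mg at t=9 h): 320·exp(−0.03648·7) = 247.882 mg/L
Dose 5 (375 mg at t=12 h): 375·exp(−0.03648·4) = 324.083 mg/L
Dose 6 (40 mg at t=15 h): 40·exp(−0.03648·1) = 38.567 mg/L
C(16) = 175.716 + 196.039 + 177.053 + 247.882 + 324.083 + 38.567 = 1159.340 mg/L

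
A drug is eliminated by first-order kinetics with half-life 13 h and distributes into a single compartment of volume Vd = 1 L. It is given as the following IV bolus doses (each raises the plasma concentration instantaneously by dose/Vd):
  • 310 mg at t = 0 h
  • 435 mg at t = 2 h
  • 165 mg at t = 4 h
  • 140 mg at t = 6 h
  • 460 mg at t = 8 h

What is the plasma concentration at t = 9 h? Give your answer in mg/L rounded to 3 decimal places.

1173.155 mg/L

k = ln 2 / 13 = 0.05332 per h
Dose 1 (310 mg at t=0 h): 310·exp(−0.05332·9) = 191.848 mg/L
Dose 2 (435 mg at t=2 h): 435·exp(−0.05332·7) = 299.500 mg/L
Dose 3 (165 mg at t=4 h): 165·exp(−0.05332·5) = 126.387 mg/L
Dose 4 (140 mg at t=6 h): 140·exp(−0.05332·3) = 119.305 mg/L
Dose 5 (460 mg at t=8 h): 460·exp(−0.05332·1) = 436.116 mg/L
C(9) = 191.848 + 299.500 + 126.387 + 119.305 + 436.116 = 1173.155 mg/L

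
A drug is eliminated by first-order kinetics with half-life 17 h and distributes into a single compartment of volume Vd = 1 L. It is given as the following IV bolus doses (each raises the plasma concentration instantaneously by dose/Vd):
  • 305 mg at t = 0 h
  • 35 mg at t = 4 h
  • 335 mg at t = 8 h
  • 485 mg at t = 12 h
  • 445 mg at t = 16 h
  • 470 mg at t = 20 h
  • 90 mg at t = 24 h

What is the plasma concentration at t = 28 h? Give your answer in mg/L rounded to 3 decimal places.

1199.801 mg/L

k = ln 2 / 17 = 0.04077 per h
Dose 1 (305 mg at t=0 h): 305·exp(−0.04077·28) = 97.384 mg/L
Dose 2 (35 mg at t=4 h): 35·exp(−0.04077·24) = 13.155 mg/L
Dose 3 (335 mg at t=8 h): 335·exp(−0.04077·20) = 148.215 mg/L
Dose 4 (485 mg at t=12 h): 485·exp(−0.04077·16) = 252.592 mg/L
Dose 5 (445 mg at t=16 h): 445·exp(−0.04077·12) = 272.815 mg/L
Dose 6 (470 mg at t=20 h): 470·exp(−0.04077·8) = 339.185 mg/L
Dose 7 (90 mg at t=24 h): 90·exp(−0.04077·4) = 76.456 mg/L
C(28) = 97.384 + 13.155 + 148.215 + 252.592 + 272.815 + 339.185 + 76.456 = 1199.801 mg/L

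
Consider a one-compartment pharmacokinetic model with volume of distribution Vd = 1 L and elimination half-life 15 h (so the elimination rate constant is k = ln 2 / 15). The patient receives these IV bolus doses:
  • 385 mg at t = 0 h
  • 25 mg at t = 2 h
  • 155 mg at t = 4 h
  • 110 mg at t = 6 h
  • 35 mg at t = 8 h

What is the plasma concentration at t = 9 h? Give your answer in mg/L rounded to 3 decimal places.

524.300 mg/L

k = ln 2 / 15 = 0.04621 per h
Dose 1 (385 mg at t=0 h): 385·exp(−0.04621·9) = 254.005 mg/L
Dose 2 (25 mg at t=2 h): 25·exp(−0.04621·7) = 18.091 mg/L
Dose 3 (155 mg at t=4 h): 155·exp(−0.04621·5) = 123.024 mg/L
Dose 4 (110 mg at t=6 h): 110·exp(−0.04621·3) = 95.761 mg/L
Dose 5 (35 mg at t=8 h): 35·exp(−0.04621·1) = 33.419 mg/L
C(9) = 254.005 + 18.091 + 123.024 + 95.761 + 33.419 = 524.300 mg/L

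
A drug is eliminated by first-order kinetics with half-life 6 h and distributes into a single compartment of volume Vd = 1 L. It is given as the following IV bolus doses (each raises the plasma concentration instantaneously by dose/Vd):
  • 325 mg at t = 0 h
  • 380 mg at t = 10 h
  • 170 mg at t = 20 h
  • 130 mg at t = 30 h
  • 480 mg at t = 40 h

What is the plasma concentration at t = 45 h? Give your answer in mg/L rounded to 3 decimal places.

k = ln 2 / 6 = 0.11552 per h
Dose 1 (325 mg at t=0 h): 325·exp(−0.11552·45) = 1.795 mg/L
Dose 2 (380 mg at t=10 h): 380·exp(−0.11552·35) = 6.665 mg/L
Dose 3 (170 mg at t=20 h): 170·exp(−0.11552·25) = 9.466 mg/L
Dose 4 (130 mg at t=30 h): 130·exp(−0.11552·15) = 22.981 mg/L
Dose 5 (480 mg at t=40 h): 480·exp(−0.11552·5) = 269.391 mg/L
C(45) = 1.795 + 6.665 + 9.466 + 22.981 + 269.391 = 310.298 mg/L

310.298 mg/L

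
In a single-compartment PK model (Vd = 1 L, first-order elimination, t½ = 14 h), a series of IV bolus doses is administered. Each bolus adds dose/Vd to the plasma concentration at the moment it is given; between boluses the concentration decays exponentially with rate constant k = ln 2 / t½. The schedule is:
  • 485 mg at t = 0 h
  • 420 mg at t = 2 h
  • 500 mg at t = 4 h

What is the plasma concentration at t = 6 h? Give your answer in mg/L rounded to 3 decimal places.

1157.756 mg/L

k = ln 2 / 14 = 0.04951 per h
Dose 1 (485 mg at t=0 h): 485·exp(−0.04951·6) = 360.354 mg/L
Dose 2 (420 mg at t=2 h): 420·exp(−0.04951·4) = 344.541 mg/L
Dose 3 (500 mg at t=4 h): 500·exp(−0.04951·2) = 452.862 mg/L
C(6) = 360.354 + 344.541 + 452.862 = 1157.756 mg/L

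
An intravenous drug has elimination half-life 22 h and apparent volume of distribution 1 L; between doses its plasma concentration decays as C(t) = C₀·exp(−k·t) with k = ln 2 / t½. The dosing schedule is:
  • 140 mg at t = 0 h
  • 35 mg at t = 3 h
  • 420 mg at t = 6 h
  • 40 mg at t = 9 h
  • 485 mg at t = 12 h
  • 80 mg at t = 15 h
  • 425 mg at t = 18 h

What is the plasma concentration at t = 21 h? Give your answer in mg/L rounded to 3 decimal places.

k = ln 2 / 22 = 0.03151 per h
Dose 1 (140 mg at t=0 h): 140·exp(−0.03151·21) = 72.241 mg/L
Dose 2 (35 mg at t=3 h): 35·exp(−0.03151·18) = 19.850 mg/L
Dose 3 (420 mg at t=6 h): 420·exp(−0.03151·15) = 261.819 mg/L
Dose 4 (40 mg at t=9 h): 40·exp(−0.03151·12) = 27.407 mg/L
Dose 5 (485 mg at t=12 h): 485·exp(−0.03151·9) = 365.252 mg/L
Dose 6 (80 mg at t=15 h): 80·exp(−0.03151·6) = 66.220 mg/L
Dose 7 (425 mg at t=18 h): 425·exp(−0.03151·3) = 386.669 mg/L
C(21) = 72.241 + 19.850 + 261.819 + 27.407 + 365.252 + 66.220 + 386.669 = 1199.459 mg/L

1199.459 mg/L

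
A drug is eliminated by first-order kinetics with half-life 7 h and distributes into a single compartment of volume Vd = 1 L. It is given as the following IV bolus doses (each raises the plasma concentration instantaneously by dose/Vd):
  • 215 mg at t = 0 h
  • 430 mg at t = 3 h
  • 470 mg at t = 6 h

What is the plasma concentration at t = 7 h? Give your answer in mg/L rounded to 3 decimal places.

k = ln 2 / 7 = 0.09902 per h
Dose 1 (215 mg at t=0 h): 215·exp(−0.09902·7) = 107.500 mg/L
Dose 2 (430 mg at t=3 h): 430·exp(−0.09902·4) = 289.369 mg/L
Dose 3 (470 mg at t=6 h): 470·exp(−0.09902·1) = 425.690 mg/L
C(7) = 107.500 + 289.369 + 425.690 = 822.559 mg/L

822.559 mg/L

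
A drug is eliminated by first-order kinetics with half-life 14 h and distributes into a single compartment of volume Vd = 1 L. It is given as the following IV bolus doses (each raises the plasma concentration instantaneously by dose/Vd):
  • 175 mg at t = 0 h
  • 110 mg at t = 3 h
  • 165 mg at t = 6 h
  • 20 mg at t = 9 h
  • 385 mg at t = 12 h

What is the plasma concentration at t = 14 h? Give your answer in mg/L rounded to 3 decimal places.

k = ln 2 / 14 = 0.04951 per h
Dose 1 (175 mg at t=0 h): 175·exp(−0.04951·14) = 87.500 mg/L
Dose 2 (110 mg at t=3 h): 110·exp(−0.04951·11) = 63.807 mg/L
Dose 3 (165 mg at t=6 h): 165·exp(−0.04951·8) = 111.037 mg/L
Dose 4 (20 mg at t=9 h): 20·exp(−0.04951·5) = 15.614 mg/L
Dose 5 (385 mg at t=12 h): 385·exp(−0.04951·2) = 348.704 mg/L
C(14) = 87.500 + 63.807 + 111.037 + 15.614 + 348.704 = 626.662 mg/L

626.662 mg/L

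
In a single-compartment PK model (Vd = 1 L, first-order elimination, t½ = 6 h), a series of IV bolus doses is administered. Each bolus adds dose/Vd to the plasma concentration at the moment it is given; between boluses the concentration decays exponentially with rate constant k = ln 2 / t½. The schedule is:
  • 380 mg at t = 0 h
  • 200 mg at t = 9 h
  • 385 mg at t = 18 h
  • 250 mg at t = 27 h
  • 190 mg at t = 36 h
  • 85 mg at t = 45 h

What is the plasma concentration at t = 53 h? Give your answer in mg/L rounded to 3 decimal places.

81.618 mg/L

k = ln 2 / 6 = 0.11552 per h
Dose 1 (380 mg at t=0 h): 380·exp(−0.11552·53) = 0.833 mg/L
Dose 2 (200 mg at t=9 h): 200·exp(−0.11552·44) = 1.240 mg/L
Dose 3 (385 mg at t=18 h): 385·exp(−0.11552·35) = 6.752 mg/L
Dose 4 (250 mg at t=27 h): 250·exp(−0.11552·26) = 12.402 mg/L
Dose 5 (190 mg at t=36 h): 190·exp(−0.11552·17) = 26.658 mg/L
Dose 6 (85 mg at t=45 h): 85·exp(−0.11552·8) = 33.732 mg/L
C(53) = 0.833 + 1.240 + 6.752 + 12.402 + 26.658 + 33.732 = 81.618 mg/L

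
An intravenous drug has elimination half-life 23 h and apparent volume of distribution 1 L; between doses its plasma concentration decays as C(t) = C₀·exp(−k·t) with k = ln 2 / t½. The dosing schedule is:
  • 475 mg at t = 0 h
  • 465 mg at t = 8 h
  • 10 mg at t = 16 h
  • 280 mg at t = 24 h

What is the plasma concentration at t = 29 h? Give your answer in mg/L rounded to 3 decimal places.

k = ln 2 / 23 = 0.03014 per h
Dose 1 (475 mg at t=0 h): 475·exp(−0.03014·29) = 198.214 mg/L
Dose 2 (465 mg at t=8 h): 465·exp(−0.03014·21) = 246.945 mg/L
Dose 3 (10 mg at t=16 h): 10·exp(−0.03014·13) = 6.759 mg/L
Dose 4 (280 mg at t=24 h): 280·exp(−0.03014·5) = 240.833 mg/L
C(29) = 198.214 + 246.945 + 6.759 + 240.833 = 692.750 mg/L

692.750 mg/L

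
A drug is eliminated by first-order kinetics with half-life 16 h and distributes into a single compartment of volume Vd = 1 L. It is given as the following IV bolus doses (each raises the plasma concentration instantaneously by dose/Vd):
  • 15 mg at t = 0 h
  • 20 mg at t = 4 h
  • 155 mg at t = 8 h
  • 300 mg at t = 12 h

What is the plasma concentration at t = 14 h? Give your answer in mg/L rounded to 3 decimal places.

k = ln 2 / 16 = 0.04332 per h
Dose 1 (15 mg at t=0 h): 15·exp(−0.04332·14) = 8.179 mg/L
Dose 2 (20 mg at t=4 h): 20·exp(−0.04332·10) = 12.968 mg/L
Dose 3 (155 mg at t=8 h): 155·exp(−0.04332·6) = 119.521 mg/L
Dose 4 (300 mg at t=12 h): 300·exp(−0.04332·2) = 275.101 mg/L
C(14) = 8.179 + 12.968 + 119.521 + 275.101 = 415.770 mg/L

415.770 mg/L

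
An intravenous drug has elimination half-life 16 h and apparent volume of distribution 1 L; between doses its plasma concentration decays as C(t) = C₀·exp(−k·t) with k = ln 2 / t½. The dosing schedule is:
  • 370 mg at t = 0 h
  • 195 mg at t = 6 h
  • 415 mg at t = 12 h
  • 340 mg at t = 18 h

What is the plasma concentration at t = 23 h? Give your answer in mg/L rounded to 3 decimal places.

k = ln 2 / 16 = 0.04332 per h
Dose 1 (370 mg at t=0 h): 370·exp(−0.04332·23) = 136.606 mg/L
Dose 2 (195 mg at t=6 h): 195·exp(−0.04332·17) = 93.366 mg/L
Dose 3 (415 mg at t=12 h): 415·exp(−0.04332·11) = 257.685 mg/L
Dose 4 (340 mg at t=18 h): 340·exp(−0.04332·5) = 273.783 mg/L
C(23) = 136.606 + 93.366 + 257.685 + 273.783 = 761.442 mg/L

761.442 mg/L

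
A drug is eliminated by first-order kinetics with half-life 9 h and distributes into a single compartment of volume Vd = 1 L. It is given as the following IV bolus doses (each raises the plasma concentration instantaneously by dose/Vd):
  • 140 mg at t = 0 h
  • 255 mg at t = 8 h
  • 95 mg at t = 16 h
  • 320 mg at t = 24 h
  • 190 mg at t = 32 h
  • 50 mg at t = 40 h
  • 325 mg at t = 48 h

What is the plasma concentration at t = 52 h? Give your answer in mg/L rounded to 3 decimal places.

353.524 mg/L

k = ln 2 / 9 = 0.07702 per h
Dose 1 (140 mg at t=0 h): 140·exp(−0.07702·52) = 2.552 mg/L
Dose 2 (255 mg at t=8 h): 255·exp(−0.07702·44) = 8.607 mg/L
Dose 3 (95 mg at t=16 h): 95·exp(−0.07702·36) = 5.938 mg/L
Dose 4 (320 mg at t=24 h): 320·exp(−0.07702·28) = 37.035 mg/L
Dose 5 (190 mg at t=32 h): 190·exp(−0.07702·20) = 40.719 mg/L
Dose 6 (50 mg at t=40 h): 50·exp(−0.07702·12) = 19.843 mg/L
Dose 7 (325 mg at t=48 h): 325·exp(−0.07702·4) = 238.832 mg/L
C(52) = 2.552 + 8.607 + 5.938 + 37.035 + 40.719 + 19.843 + 238.832 = 353.524 mg/L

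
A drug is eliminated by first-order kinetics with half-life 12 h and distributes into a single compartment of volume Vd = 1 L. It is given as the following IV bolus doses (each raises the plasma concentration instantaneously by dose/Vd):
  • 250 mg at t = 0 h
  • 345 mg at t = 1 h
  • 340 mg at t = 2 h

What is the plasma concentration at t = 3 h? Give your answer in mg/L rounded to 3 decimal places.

838.501 mg/L

k = ln 2 / 12 = 0.05776 per h
Dose 1 (250 mg at t=0 h): 250·exp(−0.05776·3) = 210.224 mg/L
Dose 2 (345 mg at t=1 h): 345·exp(−0.05776·2) = 307.360 mg/L
Dose 3 (340 mg at t=2 h): 340·exp(−0.05776·1) = 320.917 mg/L
C(3) = 210.224 + 307.360 + 320.917 = 838.501 mg/L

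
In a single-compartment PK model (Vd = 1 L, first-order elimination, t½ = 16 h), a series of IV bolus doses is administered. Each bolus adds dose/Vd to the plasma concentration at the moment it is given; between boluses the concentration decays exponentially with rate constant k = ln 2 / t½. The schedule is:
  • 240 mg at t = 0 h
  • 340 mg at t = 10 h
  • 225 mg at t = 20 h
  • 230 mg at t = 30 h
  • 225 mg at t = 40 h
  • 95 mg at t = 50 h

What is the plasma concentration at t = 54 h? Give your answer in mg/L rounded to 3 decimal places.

k = ln 2 / 16 = 0.04332 per h
Dose 1 (240 mg at t=0 h): 240·exp(−0.04332·54) = 23.133 mg/L
Dose 2 (340 mg at t=10 h): 340·exp(−0.04332·44) = 50.541 mg/L
Dose 3 (225 mg at t=20 h): 225·exp(−0.04332·34) = 51.581 mg/L
Dose 4 (230 mg at t=30 h): 230·exp(−0.04332·24) = 81.317 mg/L
Dose 5 (225 mg at t=40 h): 225·exp(−0.04332·14) = 122.682 mg/L
Dose 6 (95 mg at t=50 h): 95·exp(−0.04332·4) = 79.885 mg/L
C(54) = 23.133 + 50.541 + 51.581 + 81.317 + 122.682 + 79.885 = 409.141 mg/L

409.141 mg/L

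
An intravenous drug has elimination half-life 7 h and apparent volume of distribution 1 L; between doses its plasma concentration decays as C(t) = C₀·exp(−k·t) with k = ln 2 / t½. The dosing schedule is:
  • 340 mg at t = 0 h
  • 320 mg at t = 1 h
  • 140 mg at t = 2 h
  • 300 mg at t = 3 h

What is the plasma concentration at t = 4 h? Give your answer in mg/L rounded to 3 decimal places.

k = ln 2 / 7 = 0.09902 per h
Dose 1 (340 mg at t=0 h): 340·exp(−0.09902·4) = 228.803 mg/L
Dose 2 (320 mg at t=1 h): 320·exp(−0.09902·3) = 237.759 mg/L
Dose 3 (140 mg at t=2 h): 140·exp(−0.09902·2) = 114.847 mg/L
Dose 4 (300 mg at t=3 h): 300·exp(−0.09902·1) = 271.717 mg/L
C(4) = 228.803 + 237.759 + 114.847 + 271.717 = 853.126 mg/L

853.126 mg/L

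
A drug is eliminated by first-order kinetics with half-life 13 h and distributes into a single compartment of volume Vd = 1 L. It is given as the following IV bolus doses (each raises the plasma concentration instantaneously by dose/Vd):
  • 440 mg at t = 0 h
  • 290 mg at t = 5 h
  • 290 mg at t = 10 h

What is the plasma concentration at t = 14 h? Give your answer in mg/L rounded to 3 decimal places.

622.348 mg/L

k = ln 2 / 13 = 0.05332 per h
Dose 1 (440 mg at t=0 h): 440·exp(−0.05332·14) = 208.577 mg/L
Dose 2 (290 mg at t=5 h): 290·exp(−0.05332·9) = 179.470 mg/L
Dose 3 (290 mg at t=10 h): 290·exp(−0.05332·4) = 234.301 mg/L
C(14) = 208.577 + 179.470 + 234.301 = 622.348 mg/L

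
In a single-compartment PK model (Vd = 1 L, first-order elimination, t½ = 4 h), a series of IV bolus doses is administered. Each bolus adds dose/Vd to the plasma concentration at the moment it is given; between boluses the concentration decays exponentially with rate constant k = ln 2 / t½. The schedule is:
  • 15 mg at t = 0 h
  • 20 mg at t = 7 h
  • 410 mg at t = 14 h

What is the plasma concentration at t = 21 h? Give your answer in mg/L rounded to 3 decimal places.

k = ln 2 / 4 = 0.17329 per h
Dose 1 (15 mg at t=0 h): 15·exp(−0.17329·21) = 0.394 mg/L
Dose 2 (20 mg at t=7 h): 20·exp(−0.17329·14) = 1.768 mg/L
Dose 3 (410 mg at t=14 h): 410·exp(−0.17329·7) = 121.894 mg/L
C(21) = 0.394 + 1.768 + 121.894 = 124.056 mg/L

124.056 mg/L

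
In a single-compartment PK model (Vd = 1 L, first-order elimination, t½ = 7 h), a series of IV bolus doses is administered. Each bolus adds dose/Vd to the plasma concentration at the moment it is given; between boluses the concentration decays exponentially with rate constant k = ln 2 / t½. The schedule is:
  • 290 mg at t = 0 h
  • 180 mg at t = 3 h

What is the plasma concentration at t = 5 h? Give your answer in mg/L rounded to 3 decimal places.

324.417 mg/L

k = ln 2 / 7 = 0.09902 per h
Dose 1 (290 mg at t=0 h): 290·exp(−0.09902·5) = 176.757 mg/L
Dose 2 (180 mg at t=3 h): 180·exp(−0.09902·2) = 147.660 mg/L
C(5) = 176.757 + 147.660 = 324.417 mg/L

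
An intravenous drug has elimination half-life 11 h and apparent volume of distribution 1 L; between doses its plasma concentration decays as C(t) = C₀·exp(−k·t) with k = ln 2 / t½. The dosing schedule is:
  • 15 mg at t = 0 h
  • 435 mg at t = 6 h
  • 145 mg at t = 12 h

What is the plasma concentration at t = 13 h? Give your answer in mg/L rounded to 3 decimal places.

422.607 mg/L

k = ln 2 / 11 = 0.06301 per h
Dose 1 (15 mg at t=0 h): 15·exp(−0.06301·13) = 6.612 mg/L
Dose 2 (435 mg at t=6 h): 435·exp(−0.06301·7) = 279.850 mg/L
Dose 3 (145 mg at t=12 h): 145·exp(−0.06301·1) = 136.145 mg/L
C(13) = 6.612 + 279.850 + 136.145 = 422.607 mg/L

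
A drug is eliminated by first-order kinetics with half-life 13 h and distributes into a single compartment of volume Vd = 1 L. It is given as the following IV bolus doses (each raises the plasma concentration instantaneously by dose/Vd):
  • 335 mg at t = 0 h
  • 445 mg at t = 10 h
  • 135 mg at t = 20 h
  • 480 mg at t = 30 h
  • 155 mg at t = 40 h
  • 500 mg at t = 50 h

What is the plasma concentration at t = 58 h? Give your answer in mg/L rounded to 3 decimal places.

k = ln 2 / 13 = 0.05332 per h
Dose 1 (335 mg at t=0 h): 335·exp(−0.05332·58) = 15.205 mg/L
Dose 2 (445 mg at t=10 h): 445·exp(−0.05332·48) = 34.424 mg/L
Dose 3 (135 mg at t=20 h): 135·exp(−0.05332·38) = 17.799 mg/L
Dose 4 (480 mg at t=30 h): 480·exp(−0.05332·28) = 107.862 mg/L
Dose 5 (155 mg at t=40 h): 155·exp(−0.05332·18) = 59.364 mg/L
Dose 6 (500 mg at t=50 h): 500·exp(−0.05332·8) = 326.378 mg/L
C(58) = 15.205 + 34.424 + 17.799 + 107.862 + 59.364 + 326.378 = 561.032 mg/L

561.032 mg/L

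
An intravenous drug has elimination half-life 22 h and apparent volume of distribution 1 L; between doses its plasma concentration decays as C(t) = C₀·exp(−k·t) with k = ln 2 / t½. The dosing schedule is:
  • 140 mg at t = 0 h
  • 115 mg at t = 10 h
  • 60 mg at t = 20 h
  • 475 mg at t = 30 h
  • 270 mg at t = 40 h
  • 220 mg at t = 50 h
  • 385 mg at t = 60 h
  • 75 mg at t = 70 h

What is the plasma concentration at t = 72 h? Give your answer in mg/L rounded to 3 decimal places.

k = ln 2 / 22 = 0.03151 per h
Dose 1 (140 mg at t=0 h): 140·exp(−0.03151·72) = 14.486 mg/L
Dose 2 (115 mg at t=10 h): 115·exp(−0.03151·62) = 16.306 mg/L
Dose 3 (60 mg at t=20 h): 60·exp(−0.03151·52) = 11.658 mg/L
Dose 4 (475 mg at t=30 h): 475·exp(−0.03151·42) = 126.474 mg/L
Dose 5 (270 mg at t=40 h): 270·exp(−0.03151·32) = 98.515 mg/L
Dose 6 (220 mg at t=50 h): 220·exp(−0.03151·22) = 110.000 mg/L
Dose 7 (385 mg at t=60 h): 385·exp(−0.03151·12) = 263.793 mg/L
Dose 8 (75 mg at t=70 h): 75·exp(−0.03151·2) = 70.420 mg/L
C(72) = 14.486 + 16.306 + 11.658 + 126.474 + 98.515 + 110.000 + 263.793 + 70.420 = 711.650 mg/L

711.650 mg/L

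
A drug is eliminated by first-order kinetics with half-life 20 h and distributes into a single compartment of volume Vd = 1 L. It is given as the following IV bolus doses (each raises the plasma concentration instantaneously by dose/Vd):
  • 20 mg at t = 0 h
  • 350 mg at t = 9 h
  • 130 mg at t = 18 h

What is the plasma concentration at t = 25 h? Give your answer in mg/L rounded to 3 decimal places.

311.427 mg/L

k = ln 2 / 20 = 0.03466 per h
Dose 1 (20 mg at t=0 h): 20·exp(−0.03466·25) = 8.409 mg/L
Dose 2 (350 mg at t=9 h): 350·exp(−0.03466·16) = 201.022 mg/L
Dose 3 (130 mg at t=18 h): 130·exp(−0.03466·7) = 101.996 mg/L
C(25) = 8.409 + 201.022 + 101.996 = 311.427 mg/L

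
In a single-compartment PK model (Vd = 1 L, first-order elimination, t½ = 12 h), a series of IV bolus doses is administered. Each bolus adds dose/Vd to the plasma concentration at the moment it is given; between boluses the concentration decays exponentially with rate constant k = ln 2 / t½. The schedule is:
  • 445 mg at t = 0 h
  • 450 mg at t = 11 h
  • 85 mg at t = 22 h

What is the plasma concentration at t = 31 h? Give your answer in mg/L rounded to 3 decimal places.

k = ln 2 / 12 = 0.05776 per h
Dose 1 (445 mg at t=0 h): 445·exp(−0.05776·31) = 74.250 mg/L
Dose 2 (450 mg at t=11 h): 450·exp(−0.05776·20) = 141.741 mg/L
Dose 3 (85 mg at t=22 h): 85·exp(−0.05776·9) = 50.541 mg/L
C(31) = 74.250 + 141.741 + 50.541 = 266.533 mg/L

266.533 mg/L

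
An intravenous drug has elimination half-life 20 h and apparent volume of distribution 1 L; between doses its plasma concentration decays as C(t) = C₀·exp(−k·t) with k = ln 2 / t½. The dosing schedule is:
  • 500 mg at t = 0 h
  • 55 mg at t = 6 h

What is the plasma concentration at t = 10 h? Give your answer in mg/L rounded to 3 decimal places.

k = ln 2 / 20 = 0.03466 per h
Dose 1 (500 mg at t=0 h): 500·exp(−0.03466·10) = 353.553 mg/L
Dose 2 (55 mg at t=6 h): 55·exp(−0.03466·4) = 47.880 mg/L
C(10) = 353.553 + 47.880 = 401.434 mg/L

401.434 mg/L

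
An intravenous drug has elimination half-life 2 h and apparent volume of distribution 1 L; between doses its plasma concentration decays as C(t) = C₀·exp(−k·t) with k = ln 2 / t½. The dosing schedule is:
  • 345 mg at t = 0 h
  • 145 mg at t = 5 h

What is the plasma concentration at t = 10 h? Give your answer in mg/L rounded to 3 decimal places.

36.414 mg/L

k = ln 2 / 2 = 0.34657 per h
Dose 1 (345 mg at t=0 h): 345·exp(−0.34657·10) = 10.781 mg/L
Dose 2 (145 mg at t=5 h): 145·exp(−0.34657·5) = 25.633 mg/L
C(10) = 10.781 + 25.633 = 36.414 mg/L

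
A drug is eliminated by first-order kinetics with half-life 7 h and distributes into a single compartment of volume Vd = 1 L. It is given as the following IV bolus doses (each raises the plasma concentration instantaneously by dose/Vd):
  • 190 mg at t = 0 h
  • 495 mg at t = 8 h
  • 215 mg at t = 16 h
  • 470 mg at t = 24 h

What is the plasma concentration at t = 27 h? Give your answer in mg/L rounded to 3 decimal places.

510.088 mg/L

k = ln 2 / 7 = 0.09902 per h
Dose 1 (190 mg at t=0 h): 190·exp(−0.09902·27) = 13.111 mg/L
Dose 2 (495 mg at t=8 h): 495·exp(−0.09902·19) = 75.426 mg/L
Dose 3 (215 mg at t=16 h): 215·exp(−0.09902·11) = 72.342 mg/L
Dose 4 (470 mg at t=24 h): 470·exp(−0.09902·3) = 349.209 mg/L
C(27) = 13.111 + 75.426 + 72.342 + 349.209 = 510.088 mg/L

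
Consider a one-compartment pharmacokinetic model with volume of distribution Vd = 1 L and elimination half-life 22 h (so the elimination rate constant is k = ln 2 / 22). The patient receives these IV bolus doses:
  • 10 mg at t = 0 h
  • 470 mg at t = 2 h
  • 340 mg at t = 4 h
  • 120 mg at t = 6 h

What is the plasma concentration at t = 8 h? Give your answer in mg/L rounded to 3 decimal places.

809.229 mg/L

k = ln 2 / 22 = 0.03151 per h
Dose 1 (10 mg at t=0 h): 10·exp(−0.03151·8) = 7.772 mg/L
Dose 2 (470 mg at t=2 h): 470·exp(−0.03151·6) = 389.044 mg/L
Dose 3 (340 mg at t=4 h): 340·exp(−0.03151·4) = 299.741 mg/L
Dose 4 (120 mg at t=6 h): 120·exp(−0.03151·2) = 112.672 mg/L
C(8) = 7.772 + 389.044 + 299.741 + 112.672 = 809.229 mg/L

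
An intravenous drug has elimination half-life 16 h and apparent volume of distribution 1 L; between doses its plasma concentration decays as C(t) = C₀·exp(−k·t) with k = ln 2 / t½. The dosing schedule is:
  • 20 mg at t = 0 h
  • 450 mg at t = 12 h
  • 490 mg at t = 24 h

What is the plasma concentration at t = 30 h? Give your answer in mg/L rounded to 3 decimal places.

k = ln 2 / 16 = 0.04332 per h
Dose 1 (20 mg at t=0 h): 20·exp(−0.04332·30) = 5.453 mg/L
Dose 2 (450 mg at t=12 h): 450·exp(−0.04332·18) = 206.326 mg/L
Dose 3 (490 mg at t=24 h): 490·exp(−0.04332·6) = 377.842 mg/L
C(30) = 5.453 + 206.326 + 377.842 = 589.620 mg/L

589.620 mg/L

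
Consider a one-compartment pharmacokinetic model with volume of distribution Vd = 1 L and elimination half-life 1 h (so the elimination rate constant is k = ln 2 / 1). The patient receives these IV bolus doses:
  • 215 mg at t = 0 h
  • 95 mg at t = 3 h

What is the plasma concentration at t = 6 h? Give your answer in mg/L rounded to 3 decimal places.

k = ln 2 / 1 = 0.69315 per h
Dose 1 (215 mg at t=0 h): 215·exp(−0.69315·6) = 3.359 mg/L
Dose 2 (95 mg at t=3 h): 95·exp(−0.69315·3) = 11.875 mg/L
C(6) = 3.359 + 11.875 = 15.234 mg/L

15.234 mg/L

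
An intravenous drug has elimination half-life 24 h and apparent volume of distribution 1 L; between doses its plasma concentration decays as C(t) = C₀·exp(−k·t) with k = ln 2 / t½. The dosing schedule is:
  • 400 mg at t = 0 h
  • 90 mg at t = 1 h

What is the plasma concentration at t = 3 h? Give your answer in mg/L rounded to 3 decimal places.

451.750 mg/L

k = ln 2 / 24 = 0.02888 per h
Dose 1 (400 mg at t=0 h): 400·exp(−0.02888·3) = 366.802 mg/L
Dose 2 (90 mg at t=1 h): 90·exp(−0.02888·2) = 84.949 mg/L
C(3) = 366.802 + 84.949 = 451.750 mg/L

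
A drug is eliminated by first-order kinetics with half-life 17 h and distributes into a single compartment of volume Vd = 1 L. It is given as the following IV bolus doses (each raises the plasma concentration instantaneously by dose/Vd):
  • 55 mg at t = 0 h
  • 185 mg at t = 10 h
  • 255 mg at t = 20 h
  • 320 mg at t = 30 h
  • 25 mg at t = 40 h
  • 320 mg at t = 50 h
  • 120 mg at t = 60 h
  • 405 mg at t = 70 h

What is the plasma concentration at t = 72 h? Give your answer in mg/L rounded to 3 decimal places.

690.147 mg/L

k = ln 2 / 17 = 0.04077 per h
Dose 1 (55 mg at t=0 h): 55·exp(−0.04077·72) = 2.920 mg/L
Dose 2 (185 mg at t=10 h): 185·exp(−0.04077·62) = 14.767 mg/L
Dose 3 (255 mg at t=20 h): 255·exp(−0.04077·52) = 30.601 mg/L
Dose 4 (320 mg at t=30 h): 320·exp(−0.04077·42) = 57.734 mg/L
Dose 5 (25 mg at t=40 h): 25·exp(−0.04077·32) = 6.781 mg/L
Dose 6 (320 mg at t=50 h): 320·exp(−0.04077·22) = 130.491 mg/L
Dose 7 (120 mg at t=60 h): 120·exp(−0.04077·12) = 73.568 mg/L
Dose 8 (405 mg at t=70 h): 405·exp(−0.04077·2) = 373.284 mg/L
C(72) = 2.920 + 14.767 + 30.601 + 57.734 + 6.781 + 130.491 + 73.568 + 373.284 = 690.147 mg/L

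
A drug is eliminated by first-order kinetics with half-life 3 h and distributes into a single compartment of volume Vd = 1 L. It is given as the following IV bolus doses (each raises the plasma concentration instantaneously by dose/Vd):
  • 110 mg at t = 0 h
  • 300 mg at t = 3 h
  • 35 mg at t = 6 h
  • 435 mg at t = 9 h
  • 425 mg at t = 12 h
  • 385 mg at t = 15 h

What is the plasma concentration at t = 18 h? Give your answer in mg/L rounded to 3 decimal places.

k = ln 2 / 3 = 0.23105 per h
Dose 1 (110 mg at t=0 h): 110·exp(−0.23105·18) = 1.719 mg/L
Dose 2 (300 mg at t=3 h): 300·exp(−0.23105·15) = 9.375 mg/L
Dose 3 (35 mg at t=6 h): 35·exp(−0.23105·12) = 2.188 mg/L
Dose 4 (435 mg at t=9 h): 435·exp(−0.23105·9) = 54.375 mg/L
Dose 5 (425 mg at t=12 h): 425·exp(−0.23105·6) = 106.250 mg/L
Dose 6 (385 mg at t=15 h): 385·exp(−0.23105·3) = 192.500 mg/L
C(18) = 1.719 + 9.375 + 2.188 + 54.375 + 106.250 + 192.500 = 366.406 mg/L

366.406 mg/L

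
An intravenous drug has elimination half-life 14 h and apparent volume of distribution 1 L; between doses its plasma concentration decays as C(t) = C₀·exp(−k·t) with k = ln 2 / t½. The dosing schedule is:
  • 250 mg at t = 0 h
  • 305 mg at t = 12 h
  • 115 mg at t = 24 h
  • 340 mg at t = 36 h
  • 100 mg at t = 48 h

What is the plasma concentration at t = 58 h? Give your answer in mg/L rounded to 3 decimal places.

242.141 mg/L

k = ln 2 / 14 = 0.04951 per h
Dose 1 (250 mg at t=0 h): 250·exp(−0.04951·58) = 14.152 mg/L
Dose 2 (305 mg at t=12 h): 305·exp(−0.04951·46) = 31.275 mg/L
Dose 3 (115 mg at t=24 h): 115·exp(−0.04951·34) = 21.361 mg/L
Dose 4 (340 mg at t=36 h): 340·exp(−0.04951·22) = 114.402 mg/L
Dose 5 (100 mg at t=48 h): 100·exp(−0.04951·10) = 60.951 mg/L
C(58) = 14.152 + 31.275 + 21.361 + 114.402 + 60.951 = 242.141 mg/L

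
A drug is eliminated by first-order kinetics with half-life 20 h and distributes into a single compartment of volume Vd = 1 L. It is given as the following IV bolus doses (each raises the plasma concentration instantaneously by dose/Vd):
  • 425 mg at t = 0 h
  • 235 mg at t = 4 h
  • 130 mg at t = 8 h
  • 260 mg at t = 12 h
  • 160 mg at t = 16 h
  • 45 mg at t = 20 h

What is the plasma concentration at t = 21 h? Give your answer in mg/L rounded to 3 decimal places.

786.824 mg/L

k = ln 2 / 20 = 0.03466 per h
Dose 1 (425 mg at t=0 h): 425·exp(−0.03466·21) = 205.261 mg/L
Dose 2 (235 mg at t=4 h): 235·exp(−0.03466·17) = 130.374 mg/L
Dose 3 (130 mg at t=8 h): 130·exp(−0.03466·13) = 82.846 mg/L
Dose 4 (260 mg at t=12 h): 260·exp(−0.03466·9) = 190.331 mg/L
Dose 5 (160 mg at t=16 h): 160·exp(−0.03466·5) = 134.543 mg/L
Dose 6 (45 mg at t=20 h): 45·exp(−0.03466·1) = 43.467 mg/L
C(21) = 205.261 + 130.374 + 82.846 + 190.331 + 134.543 + 43.467 = 786.824 mg/L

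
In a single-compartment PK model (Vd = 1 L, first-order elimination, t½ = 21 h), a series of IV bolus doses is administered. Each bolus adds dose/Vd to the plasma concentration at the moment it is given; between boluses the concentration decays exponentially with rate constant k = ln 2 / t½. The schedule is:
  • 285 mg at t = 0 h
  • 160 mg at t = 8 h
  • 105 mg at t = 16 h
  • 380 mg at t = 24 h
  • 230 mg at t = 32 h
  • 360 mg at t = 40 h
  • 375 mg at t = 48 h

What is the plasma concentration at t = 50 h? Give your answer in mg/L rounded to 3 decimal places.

1026.801 mg/L

k = ln 2 / 21 = 0.03301 per h
Dose 1 (285 mg at t=0 h): 285·exp(−0.03301·50) = 54.715 mg/L
Dose 2 (160 mg at t=8 h): 160·exp(−0.03301·42) = 40.000 mg/L
Dose 3 (105 mg at t=16 h): 105·exp(−0.03301·34) = 34.183 mg/L
Dose 4 (380 mg at t=24 h): 380·exp(−0.03301·26) = 161.094 mg/L
Dose 5 (230 mg at t=32 h): 230·exp(−0.03301·18) = 126.970 mg/L
Dose 6 (360 mg at t=40 h): 360·exp(−0.03301·10) = 258.794 mg/L
Dose 7 (375 mg at t=48 h): 375·exp(−0.03301·2) = 351.044 mg/L
C(50) = 54.715 + 40.000 + 34.183 + 161.094 + 126.970 + 258.794 + 351.044 = 1026.801 mg/L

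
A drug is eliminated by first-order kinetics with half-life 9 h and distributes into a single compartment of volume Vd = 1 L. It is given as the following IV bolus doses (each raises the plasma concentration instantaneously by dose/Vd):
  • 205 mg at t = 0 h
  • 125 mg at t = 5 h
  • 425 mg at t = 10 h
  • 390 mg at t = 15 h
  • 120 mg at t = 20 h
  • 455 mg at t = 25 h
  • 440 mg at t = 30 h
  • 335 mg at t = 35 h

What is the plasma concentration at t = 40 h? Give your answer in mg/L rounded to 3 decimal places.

k = ln 2 / 9 = 0.07702 per h
Dose 1 (205 mg at t=0 h): 205·exp(−0.07702·40) = 9.415 mg/L
Dose 2 (125 mg at t=5 h): 125·exp(−0.07702·35) = 8.438 mg/L
Dose 3 (425 mg at t=10 h): 425·exp(−0.07702·30) = 42.165 mg/L
Dose 4 (390 mg at t=15 h): 390·exp(−0.07702·25) = 56.868 mg/L
Dose 5 (120 mg at t=20 h): 120·exp(−0.07702·20) = 25.717 mg/L
Dose 6 (455 mg at t=25 h): 455·exp(−0.07702·15) = 143.316 mg/L
Dose 7 (440 mg at t=30 h): 440·exp(−0.07702·10) = 203.692 mg/L
Dose 8 (335 mg at t=35 h): 335·exp(−0.07702·5) = 227.932 mg/L
C(40) = 9.415 + 8.438 + 42.165 + 56.868 + 25.717 + 143.316 + 203.692 + 227.932 = 717.545 mg/L

717.545 mg/L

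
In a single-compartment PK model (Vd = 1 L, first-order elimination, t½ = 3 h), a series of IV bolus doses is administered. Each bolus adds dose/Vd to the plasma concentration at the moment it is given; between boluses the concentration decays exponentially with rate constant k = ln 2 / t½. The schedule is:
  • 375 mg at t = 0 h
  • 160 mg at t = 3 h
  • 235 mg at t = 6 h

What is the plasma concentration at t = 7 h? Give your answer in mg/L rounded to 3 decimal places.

k = ln 2 / 3 = 0.23105 per h
Dose 1 (375 mg at t=0 h): 375·exp(−0.23105·7) = 74.409 mg/L
Dose 2 (160 mg at t=3 h): 160·exp(−0.23105·4) = 63.496 mg/L
Dose 3 (235 mg at t=6 h): 235·exp(−0.23105·1) = 186.520 mg/L
C(7) = 74.409 + 63.496 + 186.520 = 324.425 mg/L

324.425 mg/L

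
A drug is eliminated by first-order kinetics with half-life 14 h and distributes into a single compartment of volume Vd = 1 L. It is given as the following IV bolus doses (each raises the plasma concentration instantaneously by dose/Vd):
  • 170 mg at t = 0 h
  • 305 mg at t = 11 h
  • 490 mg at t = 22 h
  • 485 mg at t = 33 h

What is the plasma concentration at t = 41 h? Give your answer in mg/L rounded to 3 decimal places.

k = ln 2 / 14 = 0.04951 per h
Dose 1 (170 mg at t=0 h): 170·exp(−0.04951·41) = 22.329 mg/L
Dose 2 (305 mg at t=11 h): 305·exp(−0.04951·30) = 69.061 mg/L
Dose 3 (490 mg at t=22 h): 490·exp(−0.04951·19) = 191.274 mg/L
Dose 4 (485 mg at t=33 h): 485·exp(−0.04951·8) = 326.381 mg/L
C(41) = 22.329 + 69.061 + 191.274 + 326.381 = 609.045 mg/L

609.045 mg/L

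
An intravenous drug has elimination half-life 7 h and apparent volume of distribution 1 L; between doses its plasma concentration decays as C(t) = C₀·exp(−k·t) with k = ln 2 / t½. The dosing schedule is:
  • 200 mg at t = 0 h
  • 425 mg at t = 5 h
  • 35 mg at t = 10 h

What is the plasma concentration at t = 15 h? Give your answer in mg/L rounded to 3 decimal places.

k = ln 2 / 7 = 0.09902 per h
Dose 1 (200 mg at t=0 h): 200·exp(−0.09902·15) = 45.286 mg/L
Dose 2 (425 mg at t=5 h): 425·exp(−0.09902·10) = 157.887 mg/L
Dose 3 (35 mg at t=10 h): 35·exp(−0.09902·5) = 21.333 mg/L
C(15) = 45.286 + 157.887 + 21.333 = 224.506 mg/L

224.506 mg/L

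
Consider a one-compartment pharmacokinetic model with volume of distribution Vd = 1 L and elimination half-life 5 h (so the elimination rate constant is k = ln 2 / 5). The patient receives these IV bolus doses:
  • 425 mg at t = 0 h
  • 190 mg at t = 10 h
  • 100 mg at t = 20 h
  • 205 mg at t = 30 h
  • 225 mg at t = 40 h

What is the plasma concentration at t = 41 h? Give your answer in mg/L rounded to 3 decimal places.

k = ln 2 / 5 = 0.13863 per h
Dose 1 (425 mg at t=0 h): 425·exp(−0.13863·41) = 1.445 mg/L
Dose 2 (190 mg at t=10 h): 190·exp(−0.13863·31) = 2.584 mg/L
Dose 3 (100 mg at t=20 h): 100·exp(−0.13863·21) = 5.441 mg/L
Dose 4 (205 mg at t=30 h): 205·exp(−0.13863·11) = 44.616 mg/L
Dose 5 (225 mg at t=40 h): 225·exp(−0.13863·1) = 195.874 mg/L
C(41) = 1.445 + 2.584 + 5.441 + 44.616 + 195.874 = 249.960 mg/L

249.960 mg/L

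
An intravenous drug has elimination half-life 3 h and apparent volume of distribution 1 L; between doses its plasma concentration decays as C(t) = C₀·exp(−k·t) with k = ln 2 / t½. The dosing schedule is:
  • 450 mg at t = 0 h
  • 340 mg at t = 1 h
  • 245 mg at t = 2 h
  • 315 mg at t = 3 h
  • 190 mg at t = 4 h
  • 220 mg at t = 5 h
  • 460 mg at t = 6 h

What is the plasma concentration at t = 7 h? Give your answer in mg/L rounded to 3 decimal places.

k = ln 2 / 3 = 0.23105 per h
Dose 1 (450 mg at t=0 h): 450·exp(−0.23105·7) = 89.291 mg/L
Dose 2 (340 mg at t=1 h): 340·exp(−0.23105·6) = 85.000 mg/L
Dose 3 (245 mg at t=2 h): 245·exp(−0.23105·5) = 77.170 mg/L
Dose 4 (315 mg at t=3 h): 315·exp(−0.23105·4) = 125.008 mg/L
Dose 5 (190 mg at t=4 h): 190·exp(−0.23105·3) = 95.000 mg/L
Dose 6 (220 mg at t=5 h): 220·exp(−0.23105·2) = 138.591 mg/L
Dose 7 (460 mg at t=6 h): 460·exp(−0.23105·1) = 365.102 mg/L
C(7) = 89.291 + 85.000 + 77.170 + 125.008 + 95.000 + 138.591 + 365.102 = 975.163 mg/L

975.163 mg/L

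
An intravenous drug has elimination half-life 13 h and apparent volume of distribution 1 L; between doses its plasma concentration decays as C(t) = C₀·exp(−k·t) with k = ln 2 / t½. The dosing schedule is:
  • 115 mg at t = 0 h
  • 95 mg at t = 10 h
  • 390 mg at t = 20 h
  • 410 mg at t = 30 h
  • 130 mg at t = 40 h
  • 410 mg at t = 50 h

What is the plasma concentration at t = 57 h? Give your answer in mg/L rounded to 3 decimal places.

k = ln 2 / 13 = 0.05332 per h
Dose 1 (115 mg at t=0 h): 115·exp(−0.05332·57) = 5.506 mg/L
Dose 2 (95 mg at t=10 h): 95·exp(−0.05332·47) = 7.751 mg/L
Dose 3 (390 mg at t=20 h): 390·exp(−0.05332·37) = 54.236 mg/L
Dose 4 (410 mg at t=30 h): 410·exp(−0.05332·27) = 97.178 mg/L
Dose 5 (130 mg at t=40 h): 130·exp(−0.05332·17) = 52.516 mg/L
Dose 6 (410 mg at t=50 h): 410·exp(−0.05332·7) = 282.287 mg/L
C(57) = 5.506 + 7.751 + 54.236 + 97.178 + 52.516 + 282.287 = 499.473 mg/L

499.473 mg/L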